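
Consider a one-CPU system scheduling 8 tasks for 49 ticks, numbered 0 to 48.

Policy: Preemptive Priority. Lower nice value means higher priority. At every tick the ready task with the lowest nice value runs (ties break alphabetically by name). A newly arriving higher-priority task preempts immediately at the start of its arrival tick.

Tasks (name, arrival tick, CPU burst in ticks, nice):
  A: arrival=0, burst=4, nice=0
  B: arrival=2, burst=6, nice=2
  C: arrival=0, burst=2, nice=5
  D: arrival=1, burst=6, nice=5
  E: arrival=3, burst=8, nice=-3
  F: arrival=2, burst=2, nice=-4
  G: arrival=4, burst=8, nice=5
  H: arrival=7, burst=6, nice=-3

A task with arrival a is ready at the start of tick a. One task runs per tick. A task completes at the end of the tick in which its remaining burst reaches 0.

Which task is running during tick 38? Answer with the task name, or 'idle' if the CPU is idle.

running at tick 38 = G

t=0: ready={A,C} → run A
t=1: ready={A,C,D} → run A
t=2: ready={A,B,C,D,F} → run F
t=3: ready={A,B,C,D,E,F} → run F
t=4: ready={A,B,C,D,E,G} → run E
t=5: ready={A,B,C,D,E,G} → run E
t=6: ready={A,B,C,D,E,G} → run E
t=7: ready={A,B,C,D,E,G,H} → run E
t=8: ready={A,B,C,D,E,G,H} → run E
t=9: ready={A,B,C,D,E,G,H} → run E
t=10: ready={A,B,C,D,E,G,H} → run E
t=11: ready={A,B,C,D,E,G,H} → run E
t=12: ready={A,B,C,D,G,H} → run H
t=13: ready={A,B,C,D,G,H} → run H
t=14: ready={A,B,C,D,G,H} → run H
t=15: ready={A,B,C,D,G,H} → run H
t=16: ready={A,B,C,D,G,H} → run H
t=17: ready={A,B,C,D,G,H} → run H
t=18: ready={A,B,C,D,G} → run A
t=19: ready={A,B,C,D,G} → run A
t=20: ready={B,C,D,G} → run B
t=21: ready={B,C,D,G} → run B
t=22: ready={B,C,D,G} → run B
t=23: ready={B,C,D,G} → run B
t=24: ready={B,C,D,G} → run B
t=25: ready={B,C,D,G} → run B
t=26: ready={C,D,G} → run C
t=27: ready={C,D,G} → run C
t=28: ready={D,G} → run D
t=29: ready={D,G} → run D
t=30: ready={D,G} → run D
t=31: ready={D,G} → run D
t=32: ready={D,G} → run D
t=33: ready={D,G} → run D
t=34: ready={G} → run G
t=35: ready={G} → run G
t=36: ready={G} → run G
t=37: ready={G} → run G
t=38: ready={G} → run G
t=39: ready={G} → run G
t=40: ready={G} → run G
t=41: ready={G} → run G
t=42: (idle)
t=43: (idle)
t=44: (idle)
t=45: (idle)
t=46: (idle)
t=47: (idle)
t=48: (idle)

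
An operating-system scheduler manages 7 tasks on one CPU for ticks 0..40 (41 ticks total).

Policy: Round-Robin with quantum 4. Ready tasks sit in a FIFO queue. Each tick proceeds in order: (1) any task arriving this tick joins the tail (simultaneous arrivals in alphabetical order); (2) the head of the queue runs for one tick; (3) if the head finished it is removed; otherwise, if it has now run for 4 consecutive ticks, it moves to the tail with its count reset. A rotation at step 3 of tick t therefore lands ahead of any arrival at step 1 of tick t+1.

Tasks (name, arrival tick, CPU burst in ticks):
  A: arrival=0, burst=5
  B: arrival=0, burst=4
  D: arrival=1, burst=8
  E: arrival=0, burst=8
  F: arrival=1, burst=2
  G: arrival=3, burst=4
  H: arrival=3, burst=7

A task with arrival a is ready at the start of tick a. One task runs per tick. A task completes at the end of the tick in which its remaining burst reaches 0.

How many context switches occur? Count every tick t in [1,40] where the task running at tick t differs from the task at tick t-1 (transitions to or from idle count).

t=0: queue=[A,B,E] q_used=0 → run A
t=1: queue=[A,B,E,D,F] q_used=1 → run A
t=2: queue=[A,B,E,D,F] q_used=2 → run A
t=3: queue=[A,B,E,D,F,G,H] q_used=3 → run A
t=4: queue=[B,E,D,F,G,H,A] q_used=0 → run B
t=5: queue=[B,E,D,F,G,H,A] q_used=1 → run B
t=6: queue=[B,E,D,F,G,H,A] q_used=2 → run B
t=7: queue=[B,E,D,F,G,H,A] q_used=3 → run B
t=8: queue=[E,D,F,G,H,A] q_used=0 → run E
t=9: queue=[E,D,F,G,H,A] q_used=1 → run E
t=10: queue=[E,D,F,G,H,A] q_used=2 → run E
t=11: queue=[E,D,F,G,H,A] q_used=3 → run E
t=12: queue=[D,F,G,H,A,E] q_used=0 → run D
t=13: queue=[D,F,G,H,A,E] q_used=1 → run D
t=14: queue=[D,F,G,H,A,E] q_used=2 → run D
t=15: queue=[D,F,G,H,A,E] q_used=3 → run D
t=16: queue=[F,G,H,A,E,D] q_used=0 → run F
t=17: queue=[F,G,H,A,E,D] q_used=1 → run F
t=18: queue=[G,H,A,E,D] q_used=0 → run G
t=19: queue=[G,H,A,E,D] q_used=1 → run G
t=20: queue=[G,H,A,E,D] q_used=2 → run G
t=21: queue=[G,H,A,E,D] q_used=3 → run G
t=22: queue=[H,A,E,D] q_used=0 → run H
t=23: queue=[H,A,E,D] q_used=1 → run H
t=24: queue=[H,A,E,D] q_used=2 → run H
t=25: queue=[H,A,E,D] q_used=3 → run H
t=26: queue=[A,E,D,H] q_used=0 → run A
t=27: queue=[E,D,H] q_used=0 → run E
t=28: queue=[E,D,H] q_used=1 → run E
t=29: queue=[E,D,H] q_used=2 → run E
t=30: queue=[E,D,H] q_used=3 → run E
t=31: queue=[D,H] q_used=0 → run D
t=32: queue=[D,H] q_used=1 → run D
t=33: queue=[D,H] q_used=2 → run D
t=34: queue=[D,H] q_used=3 → run D
t=35: queue=[H] q_used=0 → run H
t=36: queue=[H] q_used=1 → run H
t=37: queue=[H] q_used=2 → run H
t=38: (idle)
t=39: (idle)
t=40: (idle)

context switches = 11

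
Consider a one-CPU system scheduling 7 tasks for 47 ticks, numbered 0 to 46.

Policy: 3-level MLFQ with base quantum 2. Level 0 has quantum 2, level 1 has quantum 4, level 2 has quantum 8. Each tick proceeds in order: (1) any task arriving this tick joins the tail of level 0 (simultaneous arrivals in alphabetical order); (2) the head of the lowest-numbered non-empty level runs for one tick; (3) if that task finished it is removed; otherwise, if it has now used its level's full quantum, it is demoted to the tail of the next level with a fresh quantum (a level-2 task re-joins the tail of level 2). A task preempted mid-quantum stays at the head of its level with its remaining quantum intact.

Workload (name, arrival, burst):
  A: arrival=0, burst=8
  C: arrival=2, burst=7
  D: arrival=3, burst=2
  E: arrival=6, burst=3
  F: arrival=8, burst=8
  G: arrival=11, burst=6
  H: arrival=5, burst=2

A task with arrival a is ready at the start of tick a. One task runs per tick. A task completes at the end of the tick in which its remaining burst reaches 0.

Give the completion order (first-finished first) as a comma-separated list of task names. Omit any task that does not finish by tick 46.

t=0: L0/L1/L2 = A/-/- → run A
t=1: L0/L1/L2 = A/-/- → run A
t=2: L0/L1/L2 = C/A/- → run C
t=3: L0/L1/L2 = CD/A/- → run C
t=4: L0/L1/L2 = D/AC/- → run D
t=5: L0/L1/L2 = DH/AC/- → run D
t=6: L0/L1/L2 = HE/AC/- → run H
t=7: L0/L1/L2 = HE/AC/- → run H
t=8: L0/L1/L2 = EF/AC/- → run E
t=9: L0/L1/L2 = EF/AC/- → run E
t=10: L0/L1/L2 = F/ACE/- → run F
t=11: L0/L1/L2 = FG/ACE/- → run F
t=12: L0/L1/L2 = G/ACEF/- → run G
t=13: L0/L1/L2 = G/ACEF/- → run G
t=14: L0/L1/L2 = -/ACEFG/- → run A
t=15: L0/L1/L2 = -/ACEFG/- → run A
t=16: L0/L1/L2 = -/ACEFG/- → run A
t=17: L0/L1/L2 = -/ACEFG/- → run A
t=18: L0/L1/L2 = -/CEFG/A → run C
t=19: L0/L1/L2 = -/CEFG/A → run C
t=20: L0/L1/L2 = -/CEFG/A → run C
t=21: L0/L1/L2 = -/CEFG/A → run C
t=22: L0/L1/L2 = -/EFG/AC → run E
t=23: L0/L1/L2 = -/FG/AC → run F
t=24: L0/L1/L2 = -/FG/AC → run F
t=25: L0/L1/L2 = -/FG/AC → run F
t=26: L0/L1/L2 = -/FG/AC → run F
t=27: L0/L1/L2 = -/G/ACF → run G
t=28: L0/L1/L2 = -/G/ACF → run G
t=29: L0/L1/L2 = -/G/ACF → run G
t=30: L0/L1/L2 = -/G/ACF → run G
t=31: L0/L1/L2 = -/-/ACF → run A
t=32: L0/L1/L2 = -/-/ACF → run A
t=33: L0/L1/L2 = -/-/CF → run C
t=34: L0/L1/L2 = -/-/F → run F
t=35: L0/L1/L2 = -/-/F → run F
t=36: (idle)
t=37: (idle)
t=38: (idle)
t=39: (idle)
t=40: (idle)
t=41: (idle)
t=42: (idle)
t=43: (idle)
t=44: (idle)
t=45: (idle)
t=46: (idle)

completion order = D, H, E, G, A, C, F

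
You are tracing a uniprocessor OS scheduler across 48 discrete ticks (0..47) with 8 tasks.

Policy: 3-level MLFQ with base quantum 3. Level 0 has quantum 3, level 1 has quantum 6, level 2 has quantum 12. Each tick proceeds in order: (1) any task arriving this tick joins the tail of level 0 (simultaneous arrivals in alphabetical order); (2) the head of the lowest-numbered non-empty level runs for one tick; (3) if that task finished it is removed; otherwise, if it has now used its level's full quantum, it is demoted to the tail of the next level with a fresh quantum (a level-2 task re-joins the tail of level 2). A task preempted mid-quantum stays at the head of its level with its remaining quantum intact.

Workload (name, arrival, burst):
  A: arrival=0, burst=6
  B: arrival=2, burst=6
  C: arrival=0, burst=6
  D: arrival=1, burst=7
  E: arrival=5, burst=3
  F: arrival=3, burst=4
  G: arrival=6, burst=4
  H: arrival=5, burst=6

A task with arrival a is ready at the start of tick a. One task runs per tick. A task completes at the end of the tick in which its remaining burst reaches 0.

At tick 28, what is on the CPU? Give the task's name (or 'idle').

running at tick 28 = C

t=0: L0/L1/L2 = AC/-/- → run A
t=1: L0/L1/L2 = ACD/-/- → run A
t=2: L0/L1/L2 = ACDB/-/- → run A
t=3: L0/L1/L2 = CDBF/A/- → run C
t=4: L0/L1/L2 = CDBF/A/- → run C
t=5: L0/L1/L2 = CDBFEH/A/- → run C
t=6: L0/L1/L2 = DBFEHG/AC/- → run D
t=7: L0/L1/L2 = DBFEHG/AC/- → run D
t=8: L0/L1/L2 = DBFEHG/AC/- → run D
t=9: L0/L1/L2 = BFEHG/ACD/- → run B
t=10: L0/L1/L2 = BFEHG/ACD/- → run B
t=11: L0/L1/L2 = BFEHG/ACD/- → run B
t=12: L0/L1/L2 = FEHG/ACDB/- → run F
t=13: L0/L1/L2 = FEHG/ACDB/- → run F
t=14: L0/L1/L2 = FEHG/ACDB/- → run F
t=15: L0/L1/L2 = EHG/ACDBF/- → run E
t=16: L0/L1/L2 = EHG/ACDBF/- → run E
t=17: L0/L1/L2 = EHG/ACDBF/- → run E
t=18: L0/L1/L2 = HG/ACDBF/- → run H
t=19: L0/L1/L2 = HG/ACDBF/- → run H
t=20: L0/L1/L2 = HG/ACDBF/- → run H
t=21: L0/L1/L2 = G/ACDBFH/- → run G
t=22: L0/L1/L2 = G/ACDBFH/- → run G
t=23: L0/L1/L2 = G/ACDBFH/- → run G
t=24: L0/L1/L2 = -/ACDBFHG/- → run A
t=25: L0/L1/L2 = -/ACDBFHG/- → run A
t=26: L0/L1/L2 = -/ACDBFHG/- → run A
t=27: L0/L1/L2 = -/CDBFHG/- → run C
t=28: L0/L1/L2 = -/CDBFHG/- → run C
t=29: L0/L1/L2 = -/CDBFHG/- → run C
t=30: L0/L1/L2 = -/DBFHG/- → run D
t=31: L0/L1/L2 = -/DBFHG/- → run D
t=32: L0/L1/L2 = -/DBFHG/- → run D
t=33: L0/L1/L2 = -/DBFHG/- → run D
t=34: L0/L1/L2 = -/BFHG/- → run B
t=35: L0/L1/L2 = -/BFHG/- → run B
t=36: L0/L1/L2 = -/BFHG/- → run B
t=37: L0/L1/L2 = -/FHG/- → run F
t=38: L0/L1/L2 = -/HG/- → run H
t=39: L0/L1/L2 = -/HG/- → run H
t=40: L0/L1/L2 = -/HG/- → run H
t=41: L0/L1/L2 = -/G/- → run G
t=42: (idle)
t=43: (idle)
t=44: (idle)
t=45: (idle)
t=46: (idle)
t=47: (idle)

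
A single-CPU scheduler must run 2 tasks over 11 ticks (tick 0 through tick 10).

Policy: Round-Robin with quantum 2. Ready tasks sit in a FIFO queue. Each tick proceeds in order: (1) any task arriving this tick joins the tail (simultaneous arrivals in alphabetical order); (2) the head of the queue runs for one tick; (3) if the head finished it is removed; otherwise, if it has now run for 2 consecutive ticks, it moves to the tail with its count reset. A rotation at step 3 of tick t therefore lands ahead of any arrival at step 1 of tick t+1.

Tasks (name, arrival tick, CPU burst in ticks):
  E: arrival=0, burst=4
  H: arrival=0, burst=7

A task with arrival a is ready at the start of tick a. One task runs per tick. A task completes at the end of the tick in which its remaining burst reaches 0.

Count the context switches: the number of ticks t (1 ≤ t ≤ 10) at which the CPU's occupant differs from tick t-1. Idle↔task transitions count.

t=0: queue=[E,H] q_used=0 → run E
t=1: queue=[E,H] q_used=1 → run E
t=2: queue=[H,E] q_used=0 → run H
t=3: queue=[H,E] q_used=1 → run H
t=4: queue=[E,H] q_used=0 → run E
t=5: queue=[E,H] q_used=1 → run E
t=6: queue=[H] q_used=0 → run H
t=7: queue=[H] q_used=1 → run H
t=8: queue=[H] q_used=0 → run H
t=9: queue=[H] q_used=1 → run H
t=10: queue=[H] q_used=0 → run H

context switches = 3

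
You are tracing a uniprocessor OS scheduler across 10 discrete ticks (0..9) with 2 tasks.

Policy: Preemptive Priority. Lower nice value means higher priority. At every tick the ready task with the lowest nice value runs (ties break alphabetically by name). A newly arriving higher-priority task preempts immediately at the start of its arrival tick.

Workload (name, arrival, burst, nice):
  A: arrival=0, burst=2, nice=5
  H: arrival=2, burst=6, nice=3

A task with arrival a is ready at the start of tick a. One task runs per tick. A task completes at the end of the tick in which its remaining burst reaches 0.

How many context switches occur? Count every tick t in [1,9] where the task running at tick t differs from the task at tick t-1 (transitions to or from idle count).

context switches = 2

t=0: ready={A} → run A
t=1: ready={A} → run A
t=2: ready={H} → run H
t=3: ready={H} → run H
t=4: ready={H} → run H
t=5: ready={H} → run H
t=6: ready={H} → run H
t=7: ready={H} → run H
t=8: (idle)
t=9: (idle)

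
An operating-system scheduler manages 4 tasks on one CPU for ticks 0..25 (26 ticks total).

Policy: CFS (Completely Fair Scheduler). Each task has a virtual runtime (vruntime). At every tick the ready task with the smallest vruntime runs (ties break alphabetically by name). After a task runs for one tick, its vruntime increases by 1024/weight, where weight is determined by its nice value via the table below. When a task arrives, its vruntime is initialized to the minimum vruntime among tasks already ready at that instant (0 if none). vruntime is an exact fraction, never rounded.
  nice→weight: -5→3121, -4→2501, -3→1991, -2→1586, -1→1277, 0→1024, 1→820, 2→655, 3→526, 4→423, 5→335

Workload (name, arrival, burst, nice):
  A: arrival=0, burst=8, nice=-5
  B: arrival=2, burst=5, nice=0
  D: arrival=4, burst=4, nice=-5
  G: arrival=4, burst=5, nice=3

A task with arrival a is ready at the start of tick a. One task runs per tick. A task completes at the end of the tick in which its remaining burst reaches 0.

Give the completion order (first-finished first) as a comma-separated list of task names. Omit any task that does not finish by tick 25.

t=0: vr[A=0] → run A
t=1: vr[A=1024/3121] → run A
t=2: vr[A=2048/3121 B=2048/3121] → run A
t=3: vr[A=3072/3121 B=2048/3121] → run B
t=4: vr[A=3072/3121 B=5169/3121 D=3072/3121 G=3072/3121] → run A
t=5: vr[A=4096/3121 B=5169/3121 D=3072/3121 G=3072/3121] → run D
t=6: vr[A=4096/3121 B=5169/3121 D=4096/3121 G=3072/3121] → run G
t=7: vr[A=4096/3121 B=5169/3121 D=4096/3121 G=2405888/820823] → run A
t=8: vr[A=5120/3121 B=5169/3121 D=4096/3121 G=2405888/820823] → run D
t=9: vr[A=5120/3121 B=5169/3121 D=5120/3121 G=2405888/820823] → run A
t=10: vr[A=6144/3121 B=5169/3121 D=5120/3121 G=2405888/820823] → run D
t=11: vr[A=6144/3121 B=5169/3121 D=6144/3121 G=2405888/820823] → run B
t=12: vr[A=6144/3121 B=8290/3121 D=6144/3121 G=2405888/820823] → run A
t=13: vr[A=7168/3121 B=8290/3121 D=6144/3121 G=2405888/820823] → run D
t=14: vr[A=7168/3121 B=8290/3121 G=2405888/820823] → run A
t=15: vr[B=8290/3121 G=2405888/820823] → run B
t=16: vr[B=11411/3121 G=2405888/820823] → run G
t=17: vr[B=11411/3121 G=4003840/820823] → run B
t=18: vr[B=14532/3121 G=4003840/820823] → run B
t=19: vr[G=4003840/820823] → run G
t=20: vr[G=5601792/820823] → run G
t=21: vr[G=7199744/820823] → run G
t=22: (idle)
t=23: (idle)
t=24: (idle)
t=25: (idle)

completion order = D, A, B, G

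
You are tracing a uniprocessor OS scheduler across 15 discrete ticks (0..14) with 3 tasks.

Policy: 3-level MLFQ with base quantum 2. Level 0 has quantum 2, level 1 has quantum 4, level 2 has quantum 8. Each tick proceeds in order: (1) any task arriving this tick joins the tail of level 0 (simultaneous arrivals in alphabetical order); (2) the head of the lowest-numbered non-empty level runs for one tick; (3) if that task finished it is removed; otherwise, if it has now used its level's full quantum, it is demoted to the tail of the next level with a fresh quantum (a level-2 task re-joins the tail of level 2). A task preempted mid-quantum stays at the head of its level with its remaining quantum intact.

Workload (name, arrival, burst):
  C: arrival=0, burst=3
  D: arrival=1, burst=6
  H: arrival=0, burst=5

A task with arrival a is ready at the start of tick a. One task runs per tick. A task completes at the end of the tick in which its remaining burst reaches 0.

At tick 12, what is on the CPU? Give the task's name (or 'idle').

t=0: L0/L1/L2 = CH/-/- → run C
t=1: L0/L1/L2 = CHD/-/- → run C
t=2: L0/L1/L2 = HD/C/- → run H
t=3: L0/L1/L2 = HD/C/- → run H
t=4: L0/L1/L2 = D/CH/- → run D
t=5: L0/L1/L2 = D/CH/- → run D
t=6: L0/L1/L2 = -/CHD/- → run C
t=7: L0/L1/L2 = -/HD/- → run H
t=8: L0/L1/L2 = -/HD/- → run H
t=9: L0/L1/L2 = -/HD/- → run H
t=10: L0/L1/L2 = -/D/- → run D
t=11: L0/L1/L2 = -/D/- → run D
t=12: L0/L1/L2 = -/D/- → run D
t=13: L0/L1/L2 = -/D/- → run D
t=14: (idle)

running at tick 12 = D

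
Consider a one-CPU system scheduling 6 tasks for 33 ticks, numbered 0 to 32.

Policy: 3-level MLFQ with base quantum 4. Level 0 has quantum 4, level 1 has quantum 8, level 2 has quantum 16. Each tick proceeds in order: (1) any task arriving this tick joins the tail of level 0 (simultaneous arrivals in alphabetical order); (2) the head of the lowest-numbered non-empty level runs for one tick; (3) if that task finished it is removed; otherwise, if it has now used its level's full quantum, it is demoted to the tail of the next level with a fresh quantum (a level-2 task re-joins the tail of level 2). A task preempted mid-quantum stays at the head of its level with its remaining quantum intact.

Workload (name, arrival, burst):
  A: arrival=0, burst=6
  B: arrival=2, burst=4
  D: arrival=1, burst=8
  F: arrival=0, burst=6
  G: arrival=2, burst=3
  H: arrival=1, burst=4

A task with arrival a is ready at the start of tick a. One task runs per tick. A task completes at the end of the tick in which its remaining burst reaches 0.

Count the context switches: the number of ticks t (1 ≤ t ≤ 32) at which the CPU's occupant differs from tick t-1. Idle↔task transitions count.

t=0: L0/L1/L2 = AF/-/- → run A
t=1: L0/L1/L2 = AFDH/-/- → run A
t=2: L0/L1/L2 = AFDHBG/-/- → run A
t=3: L0/L1/L2 = AFDHBG/-/- → run A
t=4: L0/L1/L2 = FDHBG/A/- → run F
t=5: L0/L1/L2 = FDHBG/A/- → run F
t=6: L0/L1/L2 = FDHBG/A/- → run F
t=7: L0/L1/L2 = FDHBG/A/- → run F
t=8: L0/L1/L2 = DHBG/AF/- → run D
t=9: L0/L1/L2 = DHBG/AF/- → run D
t=10: L0/L1/L2 = DHBG/AF/- → run D
t=11: L0/L1/L2 = DHBG/AF/- → run D
t=12: L0/L1/L2 = HBG/AFD/- → run H
t=13: L0/L1/L2 = HBG/AFD/- → run H
t=14: L0/L1/L2 = HBG/AFD/- → run H
t=15: L0/L1/L2 = HBG/AFD/- → run H
t=16: L0/L1/L2 = BG/AFD/- → run B
t=17: L0/L1/L2 = BG/AFD/- → run B
t=18: L0/L1/L2 = BG/AFD/- → run B
t=19: L0/L1/L2 = BG/AFD/- → run B
t=20: L0/L1/L2 = G/AFD/- → run G
t=21: L0/L1/L2 = G/AFD/- → run G
t=22: L0/L1/L2 = G/AFD/- → run G
t=23: L0/L1/L2 = -/AFD/- → run A
t=24: L0/L1/L2 = -/AFD/- → run A
t=25: L0/L1/L2 = -/FD/- → run F
t=26: L0/L1/L2 = -/FD/- → run F
t=27: L0/L1/L2 = -/D/- → run D
t=28: L0/L1/L2 = -/D/- → run D
t=29: L0/L1/L2 = -/D/- → run D
t=30: L0/L1/L2 = -/D/- → run D
t=31: (idle)
t=32: (idle)

context switches = 9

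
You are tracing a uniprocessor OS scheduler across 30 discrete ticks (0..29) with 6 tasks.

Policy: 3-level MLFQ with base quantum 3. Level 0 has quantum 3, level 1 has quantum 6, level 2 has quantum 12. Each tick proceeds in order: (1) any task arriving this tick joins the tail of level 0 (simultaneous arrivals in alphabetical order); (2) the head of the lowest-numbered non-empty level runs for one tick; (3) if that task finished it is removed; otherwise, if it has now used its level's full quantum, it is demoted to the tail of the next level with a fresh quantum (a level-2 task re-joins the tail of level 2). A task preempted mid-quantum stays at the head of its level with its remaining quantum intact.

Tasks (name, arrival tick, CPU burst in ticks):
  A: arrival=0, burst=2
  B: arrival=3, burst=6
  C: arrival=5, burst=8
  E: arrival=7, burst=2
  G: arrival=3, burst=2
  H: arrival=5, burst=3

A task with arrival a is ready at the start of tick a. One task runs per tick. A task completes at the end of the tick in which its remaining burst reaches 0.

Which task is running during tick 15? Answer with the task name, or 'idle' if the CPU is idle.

t=0: L0/L1/L2 = A/-/- → run A
t=1: L0/L1/L2 = A/-/- → run A
t=2: (idle)
t=3: L0/L1/L2 = BG/-/- → run B
t=4: L0/L1/L2 = BG/-/- → run B
t=5: L0/L1/L2 = BGCH/-/- → run B
t=6: L0/L1/L2 = GCH/B/- → run G
t=7: L0/L1/L2 = GCHE/B/- → run G
t=8: L0/L1/L2 = CHE/B/- → run C
t=9: L0/L1/L2 = CHE/B/- → run C
t=10: L0/L1/L2 = CHE/B/- → run C
t=11: L0/L1/L2 = HE/BC/- → run H
t=12: L0/L1/L2 = HE/BC/- → run H
t=13: L0/L1/L2 = HE/BC/- → run H
t=14: L0/L1/L2 = E/BC/- → run E
t=15: L0/L1/L2 = E/BC/- → run E
t=16: L0/L1/L2 = -/BC/- → run B
t=17: L0/L1/L2 = -/BC/- → run B
t=18: L0/L1/L2 = -/BC/- → run B
t=19: L0/L1/L2 = -/C/- → run C
t=20: L0/L1/L2 = -/C/- → run C
t=21: L0/L1/L2 = -/C/- → run C
t=22: L0/L1/L2 = -/C/- → run C
t=23: L0/L1/L2 = -/C/- → run C
t=24: (idle)
t=25: (idle)
t=26: (idle)
t=27: (idle)
t=28: (idle)
t=29: (idle)

running at tick 15 = E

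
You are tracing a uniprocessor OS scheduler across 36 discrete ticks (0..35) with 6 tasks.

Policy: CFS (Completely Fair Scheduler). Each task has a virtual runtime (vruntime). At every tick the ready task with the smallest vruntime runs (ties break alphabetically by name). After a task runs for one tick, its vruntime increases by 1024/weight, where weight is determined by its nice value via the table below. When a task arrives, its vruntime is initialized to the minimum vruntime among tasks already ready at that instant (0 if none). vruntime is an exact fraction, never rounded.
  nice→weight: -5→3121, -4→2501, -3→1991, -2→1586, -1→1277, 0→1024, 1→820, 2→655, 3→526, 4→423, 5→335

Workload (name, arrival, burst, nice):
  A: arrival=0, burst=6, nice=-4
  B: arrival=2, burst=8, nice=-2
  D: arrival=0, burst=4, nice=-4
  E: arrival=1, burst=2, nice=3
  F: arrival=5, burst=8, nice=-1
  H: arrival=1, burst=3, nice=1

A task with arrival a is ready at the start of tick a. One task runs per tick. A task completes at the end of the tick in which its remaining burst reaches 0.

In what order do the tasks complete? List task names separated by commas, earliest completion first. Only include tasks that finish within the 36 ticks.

completion order = D, E, A, H, B, F

t=0: vr[A=0 D=0] → run A
t=1: vr[A=1024/2501 D=0 E=0 H=0] → run D
t=2: vr[A=1024/2501 B=0 D=1024/2501 E=0 H=0] → run B
t=3: vr[A=1024/2501 B=512/793 D=1024/2501 E=0 H=0] → run E
t=4: vr[A=1024/2501 B=512/793 D=1024/2501 E=512/263 H=0] → run H
t=5: vr[A=1024/2501 B=512/793 D=1024/2501 E=512/263 F=1024/2501 H=256/205] → run A
t=6: vr[A=2048/2501 B=512/793 D=1024/2501 E=512/263 F=1024/2501 H=256/205] → run D
t=7: vr[A=2048/2501 B=512/793 D=2048/2501 E=512/263 F=1024/2501 H=256/205] → run F
t=8: vr[A=2048/2501 B=512/793 D=2048/2501 E=512/263 F=3868672/3193777 H=256/205] → run B
t=9: vr[A=2048/2501 B=1024/793 D=2048/2501 E=512/263 F=3868672/3193777 H=256/205] → run A
t=10: vr[A=3072/2501 B=1024/793 D=2048/2501 E=512/263 F=3868672/3193777 H=256/205] → run D
t=11: vr[A=3072/2501 B=1024/793 D=3072/2501 E=512/263 F=3868672/3193777 H=256/205] → run F
t=12: vr[A=3072/2501 B=1024/793 D=3072/2501 E=512/263 F=6429696/3193777 H=256/205] → run A
t=13: vr[A=4096/2501 B=1024/793 D=3072/2501 E=512/263 F=6429696/3193777 H=256/205] → run D
t=14: vr[A=4096/2501 B=1024/793 E=512/263 F=6429696/3193777 H=256/205] → run H
t=15: vr[A=4096/2501 B=1024/793 E=512/263 F=6429696/3193777 H=512/205] → run B
t=16: vr[A=4096/2501 B=1536/793 E=512/263 F=6429696/3193777 H=512/205] → run A
t=17: vr[A=5120/2501 B=1536/793 E=512/263 F=6429696/3193777 H=512/205] → run B
t=18: vr[A=5120/2501 B=2048/793 E=512/263 F=6429696/3193777 H=512/205] → run E
t=19: vr[A=5120/2501 B=2048/793 F=6429696/3193777 H=512/205] → run F
t=20: vr[A=5120/2501 B=2048/793 F=8990720/3193777 H=512/205] → run A
t=21: vr[B=2048/793 F=8990720/3193777 H=512/205] → run H
t=22: vr[B=2048/793 F=8990720/3193777] → run B
t=23: vr[B=2560/793 F=8990720/3193777] → run F
t=24: vr[B=2560/793 F=11551744/3193777] → run B
t=25: vr[B=3072/793 F=11551744/3193777] → run F
t=26: vr[B=3072/793 F=14112768/3193777] → run B
t=27: vr[B=3584/793 F=14112768/3193777] → run F
t=28: vr[B=3584/793 F=16673792/3193777] → run B
t=29: vr[F=16673792/3193777] → run F
t=30: vr[F=19234816/3193777] → run F
t=31: (idle)
t=32: (idle)
t=33: (idle)
t=34: (idle)
t=35: (idle)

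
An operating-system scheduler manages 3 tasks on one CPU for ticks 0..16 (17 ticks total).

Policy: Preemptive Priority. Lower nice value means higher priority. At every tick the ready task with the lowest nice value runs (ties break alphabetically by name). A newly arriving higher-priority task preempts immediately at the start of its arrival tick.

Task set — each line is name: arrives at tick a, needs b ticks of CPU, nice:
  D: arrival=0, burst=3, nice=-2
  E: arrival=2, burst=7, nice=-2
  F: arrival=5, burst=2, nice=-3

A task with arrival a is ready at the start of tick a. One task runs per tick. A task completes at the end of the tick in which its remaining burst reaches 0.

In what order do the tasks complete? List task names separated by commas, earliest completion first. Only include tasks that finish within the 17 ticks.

completion order = D, F, E

t=0: ready={D} → run D
t=1: ready={D} → run D
t=2: ready={D,E} → run D
t=3: ready={E} → run E
t=4: ready={E} → run E
t=5: ready={E,F} → run F
t=6: ready={E,F} → run F
t=7: ready={E} → run E
t=8: ready={E} → run E
t=9: ready={E} → run E
t=10: ready={E} → run E
t=11: ready={E} → run E
t=12: (idle)
t=13: (idle)
t=14: (idle)
t=15: (idle)
t=16: (idle)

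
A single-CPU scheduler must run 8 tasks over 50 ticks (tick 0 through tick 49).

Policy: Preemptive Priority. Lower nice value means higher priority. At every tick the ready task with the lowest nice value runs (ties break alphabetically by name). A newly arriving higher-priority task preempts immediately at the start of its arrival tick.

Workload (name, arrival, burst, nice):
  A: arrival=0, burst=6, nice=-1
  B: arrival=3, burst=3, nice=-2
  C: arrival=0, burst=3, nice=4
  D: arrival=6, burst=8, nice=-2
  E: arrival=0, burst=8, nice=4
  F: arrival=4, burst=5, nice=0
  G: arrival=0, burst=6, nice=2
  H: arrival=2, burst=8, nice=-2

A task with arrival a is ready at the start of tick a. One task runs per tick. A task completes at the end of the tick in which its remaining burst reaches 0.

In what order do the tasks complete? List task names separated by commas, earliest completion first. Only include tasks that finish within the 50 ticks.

t=0: ready={A,C,E,G} → run A
t=1: ready={A,C,E,G} → run A
t=2: ready={A,C,E,G,H} → run H
t=3: ready={A,B,C,E,G,H} → run B
t=4: ready={A,B,C,E,F,G,H} → run B
t=5: ready={A,B,C,E,F,G,H} → run B
t=6: ready={A,C,D,E,F,G,H} → run D
t=7: ready={A,C,D,E,F,G,H} → run D
t=8: ready={A,C,D,E,F,G,H} → run D
t=9: ready={A,C,D,E,F,G,H} → run D
t=10: ready={A,C,D,E,F,G,H} → run D
t=11: ready={A,C,D,E,F,G,H} → run D
t=12: ready={A,C,D,E,F,G,H} → run D
t=13: ready={A,C,D,E,F,G,H} → run D
t=14: ready={A,C,E,F,G,H} → run H
t=15: ready={A,C,E,F,G,H} → run H
t=16: ready={A,C,E,F,G,H} → run H
t=17: ready={A,C,E,F,G,H} → run H
t=18: ready={A,C,E,F,G,H} → run H
t=19: ready={A,C,E,F,G,H} → run H
t=20: ready={A,C,E,F,G,H} → run H
t=21: ready={A,C,E,F,G} → run A
t=22: ready={A,C,E,F,G} → run A
t=23: ready={A,C,E,F,G} → run A
t=24: ready={A,C,E,F,G} → run A
t=25: ready={C,E,F,G} → run F
t=26: ready={C,E,F,G} → run F
t=27: ready={C,E,F,G} → run F
t=28: ready={C,E,F,G} → run F
t=29: ready={C,E,F,G} → run F
t=30: ready={C,E,G} → run G
t=31: ready={C,E,G} → run G
t=32: ready={C,E,G} → run G
t=33: ready={C,E,G} → run G
t=34: ready={C,E,G} → run G
t=35: ready={C,E,G} → run G
t=36: ready={C,E} → run C
t=37: ready={C,E} → run C
t=38: ready={C,E} → run C
t=39: ready={E} → run E
t=40: ready={E} → run E
t=41: ready={E} → run E
t=42: ready={E} → run E
t=43: ready={E} → run E
t=44: ready={E} → run E
t=45: ready={E} → run E
t=46: ready={E} → run E
t=47: (idle)
t=48: (idle)
t=49: (idle)

completion order = B, D, H, A, F, G, C, E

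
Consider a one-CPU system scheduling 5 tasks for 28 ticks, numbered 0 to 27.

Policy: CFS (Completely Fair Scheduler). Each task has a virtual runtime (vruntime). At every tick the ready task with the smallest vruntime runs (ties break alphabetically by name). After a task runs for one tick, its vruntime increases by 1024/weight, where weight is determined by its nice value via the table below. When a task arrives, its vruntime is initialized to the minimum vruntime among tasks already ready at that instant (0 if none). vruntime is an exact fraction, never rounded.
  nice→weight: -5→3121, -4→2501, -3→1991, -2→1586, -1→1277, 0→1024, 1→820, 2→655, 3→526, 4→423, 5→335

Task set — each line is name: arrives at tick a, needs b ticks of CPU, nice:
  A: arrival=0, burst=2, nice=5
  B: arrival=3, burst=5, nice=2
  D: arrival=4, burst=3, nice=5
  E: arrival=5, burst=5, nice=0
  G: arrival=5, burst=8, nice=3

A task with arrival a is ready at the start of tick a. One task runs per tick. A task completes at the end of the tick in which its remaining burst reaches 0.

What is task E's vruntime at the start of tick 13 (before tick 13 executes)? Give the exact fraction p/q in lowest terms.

vruntime(E, start of tick 13) = 3644/655

t=0: vr[A=0] → run A
t=1: vr[A=1024/335] → run A
t=2: (idle)
t=3: vr[B=0] → run B
t=4: vr[B=1024/655 D=1024/655] → run B
t=5: vr[B=2048/655 D=1024/655 E=1024/655 G=1024/655] → run D
t=6: vr[B=2048/655 D=202752/43885 E=1024/655 G=1024/655] → run E
t=7: vr[B=2048/655 D=202752/43885 E=1679/655 G=1024/655] → run G
t=8: vr[B=2048/655 D=202752/43885 E=1679/655 G=604672/172265] → run E
t=9: vr[B=2048/655 D=202752/43885 E=2334/655 G=604672/172265] → run B
t=10: vr[B=3072/655 D=202752/43885 E=2334/655 G=604672/172265] → run G
t=11: vr[B=3072/655 D=202752/43885 E=2334/655 G=940032/172265] → run E
t=12: vr[B=3072/655 D=202752/43885 E=2989/655 G=940032/172265] → run E
t=13: vr[B=3072/655 D=202752/43885 E=3644/655 G=940032/172265] → run D
t=14: vr[B=3072/655 D=336896/43885 E=3644/655 G=940032/172265] → run B
t=15: vr[B=4096/655 D=336896/43885 E=3644/655 G=940032/172265] → run G
t=16: vr[B=4096/655 D=336896/43885 E=3644/655 G=1275392/172265] → run E
t=17: vr[B=4096/655 D=336896/43885 G=1275392/172265] → run B
t=18: vr[D=336896/43885 G=1275392/172265] → run G
t=19: vr[D=336896/43885 G=1610752/172265] → run D
t=20: vr[G=1610752/172265] → run G
t=21: vr[G=1946112/172265] → run G
t=22: vr[G=2281472/172265] → run G
t=23: vr[G=2616832/172265] → run G
t=24: (idle)
t=25: (idle)
t=26: (idle)
t=27: (idle)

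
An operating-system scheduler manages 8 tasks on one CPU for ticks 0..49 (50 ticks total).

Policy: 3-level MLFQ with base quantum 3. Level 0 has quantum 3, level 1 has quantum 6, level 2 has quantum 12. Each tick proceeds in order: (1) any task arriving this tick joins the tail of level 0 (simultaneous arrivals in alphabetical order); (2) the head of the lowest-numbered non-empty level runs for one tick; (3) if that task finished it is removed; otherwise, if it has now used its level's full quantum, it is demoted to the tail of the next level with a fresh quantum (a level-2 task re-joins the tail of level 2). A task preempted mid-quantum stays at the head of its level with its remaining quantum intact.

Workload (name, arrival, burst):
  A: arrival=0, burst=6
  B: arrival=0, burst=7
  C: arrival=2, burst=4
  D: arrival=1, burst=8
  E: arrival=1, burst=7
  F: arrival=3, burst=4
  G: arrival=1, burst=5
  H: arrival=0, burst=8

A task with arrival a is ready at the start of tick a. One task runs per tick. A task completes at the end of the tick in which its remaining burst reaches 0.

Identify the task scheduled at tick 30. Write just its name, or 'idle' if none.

t=0: L0/L1/L2 = ABH/-/- → run A
t=1: L0/L1/L2 = ABHDEG/-/- → run A
t=2: L0/L1/L2 = ABHDEGC/-/- → run A
t=3: L0/L1/L2 = BHDEGCF/A/- → run B
t=4: L0/L1/L2 = BHDEGCF/A/- → run B
t=5: L0/L1/L2 = BHDEGCF/A/- → run B
t=6: L0/L1/L2 = HDEGCF/AB/- → run H
t=7: L0/L1/L2 = HDEGCF/AB/- → run H
t=8: L0/L1/L2 = HDEGCF/AB/- → run H
t=9: L0/L1/L2 = DEGCF/ABH/- → run D
t=10: L0/L1/L2 = DEGCF/ABH/- → run D
t=11: L0/L1/L2 = DEGCF/ABH/- → run D
t=12: L0/L1/L2 = EGCF/ABHD/- → run E
t=13: L0/L1/L2 = EGCF/ABHD/- → run E
t=14: L0/L1/L2 = EGCF/ABHD/- → run E
t=15: L0/L1/L2 = GCF/ABHDE/- → run G
t=16: L0/L1/L2 = GCF/ABHDE/- → run G
t=17: L0/L1/L2 = GCF/ABHDE/- → run G
t=18: L0/L1/L2 = CF/ABHDEG/- → run C
t=19: L0/L1/L2 = CF/ABHDEG/- → run C
t=20: L0/L1/L2 = CF/ABHDEG/- → run C
t=21: L0/L1/L2 = F/ABHDEGC/- → run F
t=22: L0/L1/L2 = F/ABHDEGC/- → run F
t=23: L0/L1/L2 = F/ABHDEGC/- → run F
t=24: L0/L1/L2 = -/ABHDEGCF/- → run A
t=25: L0/L1/L2 = -/ABHDEGCF/- → run A
t=26: L0/L1/L2 = -/ABHDEGCF/- → run A
t=27: L0/L1/L2 = -/BHDEGCF/- → run B
t=28: L0/L1/L2 = -/BHDEGCF/- → run B
t=29: L0/L1/L2 = -/BHDEGCF/- → run B
t=30: L0/L1/L2 = -/BHDEGCF/- → run B
t=31: L0/L1/L2 = -/HDEGCF/- → run H
t=32: L0/L1/L2 = -/HDEGCF/- → run H
t=33: L0/L1/L2 = -/HDEGCF/- → run H
t=34: L0/L1/L2 = -/HDEGCF/- → run H
t=35: L0/L1/L2 = -/HDEGCF/- → run H
t=36: L0/L1/L2 = -/DEGCF/- → run D
t=37: L0/L1/L2 = -/DEGCF/- → run D
t=38: L0/L1/L2 = -/DEGCF/- → run D
t=39: L0/L1/L2 = -/DEGCF/- → run D
t=40: L0/L1/L2 = -/DEGCF/- → run D
t=41: L0/L1/L2 = -/EGCF/- → run E
t=42: L0/L1/L2 = -/EGCF/- → run E
t=43: L0/L1/L2 = -/EGCF/- → run E
t=44: L0/L1/L2 = -/EGCF/- → run E
t=45: L0/L1/L2 = -/GCF/- → run G
t=46: L0/L1/L2 = -/GCF/- → run G
t=47: L0/L1/L2 = -/CF/- → run C
t=48: L0/L1/L2 = -/F/- → run F
t=49: (idle)

running at tick 30 = B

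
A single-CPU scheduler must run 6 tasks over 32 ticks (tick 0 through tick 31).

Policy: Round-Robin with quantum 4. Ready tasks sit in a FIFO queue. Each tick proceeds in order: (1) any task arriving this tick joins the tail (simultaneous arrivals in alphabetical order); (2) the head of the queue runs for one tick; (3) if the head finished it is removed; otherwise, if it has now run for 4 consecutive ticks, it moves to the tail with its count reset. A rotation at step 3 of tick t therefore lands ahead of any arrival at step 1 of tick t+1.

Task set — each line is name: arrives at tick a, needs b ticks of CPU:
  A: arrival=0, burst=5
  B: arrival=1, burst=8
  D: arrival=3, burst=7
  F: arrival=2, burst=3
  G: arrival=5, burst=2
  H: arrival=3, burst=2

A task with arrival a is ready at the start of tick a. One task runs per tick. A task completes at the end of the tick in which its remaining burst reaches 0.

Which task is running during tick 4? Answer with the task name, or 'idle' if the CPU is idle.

t=0: queue=[A] q_used=0 → run A
t=1: queue=[A,B] q_used=1 → run A
t=2: queue=[A,B,F] q_used=2 → run A
t=3: queue=[A,B,F,D,H] q_used=3 → run A
t=4: queue=[B,F,D,H,A] q_used=0 → run B
t=5: queue=[B,F,D,H,A,G] q_used=1 → run B
t=6: queue=[B,F,D,H,A,G] q_used=2 → run B
t=7: queue=[B,F,D,H,A,G] q_used=3 → run B
t=8: queue=[F,D,H,A,G,B] q_used=0 → run F
t=9: queue=[F,D,H,A,G,B] q_used=1 → run F
t=10: queue=[F,D,H,A,G,B] q_used=2 → run F
t=11: queue=[D,H,A,G,B] q_used=0 → run D
t=12: queue=[D,H,A,G,B] q_used=1 → run D
t=13: queue=[D,H,A,G,B] q_used=2 → run D
t=14: queue=[D,H,A,G,B] q_used=3 → run D
t=15: queue=[H,A,G,B,D] q_used=0 → run H
t=16: queue=[H,A,G,B,D] q_used=1 → run H
t=17: queue=[A,G,B,D] q_used=0 → run A
t=18: queue=[G,B,D] q_used=0 → run G
t=19: queue=[G,B,D] q_used=1 → run G
t=20: queue=[B,D] q_used=0 → run B
t=21: queue=[B,D] q_used=1 → run B
t=22: queue=[B,D] q_used=2 → run B
t=23: queue=[B,D] q_used=3 → run B
t=24: queue=[D] q_used=0 → run D
t=25: queue=[D] q_used=1 → run D
t=26: queue=[D] q_used=2 → run D
t=27: (idle)
t=28: (idle)
t=29: (idle)
t=30: (idle)
t=31: (idle)

running at tick 4 = B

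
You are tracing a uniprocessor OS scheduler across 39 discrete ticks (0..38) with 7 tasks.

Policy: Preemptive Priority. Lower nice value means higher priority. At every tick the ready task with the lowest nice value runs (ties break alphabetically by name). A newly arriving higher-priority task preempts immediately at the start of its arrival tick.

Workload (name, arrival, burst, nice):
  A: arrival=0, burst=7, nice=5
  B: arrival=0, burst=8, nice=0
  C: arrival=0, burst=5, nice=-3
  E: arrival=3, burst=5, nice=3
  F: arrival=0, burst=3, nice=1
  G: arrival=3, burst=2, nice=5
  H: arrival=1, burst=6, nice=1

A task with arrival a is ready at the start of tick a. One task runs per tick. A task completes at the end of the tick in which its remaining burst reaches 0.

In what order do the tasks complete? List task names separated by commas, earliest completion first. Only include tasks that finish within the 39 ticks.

t=0: ready={A,B,C,F} → run C
t=1: ready={A,B,C,F,H} → run C
t=2: ready={A,B,C,F,H} → run C
t=3: ready={A,B,C,E,F,G,H} → run C
t=4: ready={A,B,C,E,F,G,H} → run C
t=5: ready={A,B,E,F,G,H} → run B
t=6: ready={A,B,E,F,G,H} → run B
t=7: ready={A,B,E,F,G,H} → run B
t=8: ready={A,B,E,F,G,H} → run B
t=9: ready={A,B,E,F,G,H} → run B
t=10: ready={A,B,E,F,G,H} → run B
t=11: ready={A,B,E,F,G,H} → run B
t=12: ready={A,B,E,F,G,H} → run B
t=13: ready={A,E,F,G,H} → run F
t=14: ready={A,E,F,G,H} → run F
t=15: ready={A,E,F,G,H} → run F
t=16: ready={A,E,G,H} → run H
t=17: ready={A,E,G,H} → run H
t=18: ready={A,E,G,H} → run H
t=19: ready={A,E,G,H} → run H
t=20: ready={A,E,G,H} → run H
t=21: ready={A,E,G,H} → run H
t=22: ready={A,E,G} → run E
t=23: ready={A,E,G} → run E
t=24: ready={A,E,G} → run E
t=25: ready={A,E,G} → run E
t=26: ready={A,E,G} → run E
t=27: ready={A,G} → run A
t=28: ready={A,G} → run A
t=29: ready={A,G} → run A
t=30: ready={A,G} → run A
t=31: ready={A,G} → run A
t=32: ready={A,G} → run A
t=33: ready={A,G} → run A
t=34: ready={G} → run G
t=35: ready={G} → run G
t=36: (idle)
t=37: (idle)
t=38: (idle)

completion order = C, B, F, H, E, A, G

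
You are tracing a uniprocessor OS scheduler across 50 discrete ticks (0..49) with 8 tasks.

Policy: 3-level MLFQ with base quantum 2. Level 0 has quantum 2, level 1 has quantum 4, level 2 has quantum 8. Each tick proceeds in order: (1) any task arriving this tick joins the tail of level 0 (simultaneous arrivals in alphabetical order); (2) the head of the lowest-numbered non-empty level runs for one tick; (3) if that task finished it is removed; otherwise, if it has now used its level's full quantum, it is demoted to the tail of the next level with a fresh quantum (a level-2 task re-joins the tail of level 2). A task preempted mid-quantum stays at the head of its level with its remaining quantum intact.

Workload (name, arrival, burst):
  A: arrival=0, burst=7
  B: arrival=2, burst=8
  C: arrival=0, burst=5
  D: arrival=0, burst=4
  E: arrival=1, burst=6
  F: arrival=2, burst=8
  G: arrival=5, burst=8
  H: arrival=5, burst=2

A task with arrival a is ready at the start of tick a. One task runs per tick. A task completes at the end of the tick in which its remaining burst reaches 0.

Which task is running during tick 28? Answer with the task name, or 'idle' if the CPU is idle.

running at tick 28 = E

t=0: L0/L1/L2 = ACD/-/- → run A
t=1: L0/L1/L2 = ACDE/-/- → run A
t=2: L0/L1/L2 = CDEBF/A/- → run C
t=3: L0/L1/L2 = CDEBF/A/- → run C
t=4: L0/L1/L2 = DEBF/AC/- → run D
t=5: L0/L1/L2 = DEBFGH/AC/- → run D
t=6: L0/L1/L2 = EBFGH/ACD/- → run E
t=7: L0/L1/L2 = EBFGH/ACD/- → run E
t=8: L0/L1/L2 = BFGH/ACDE/- → run B
t=9: L0/L1/L2 = BFGH/ACDE/- → run B
t=10: L0/L1/L2 = FGH/ACDEB/- → run F
t=11: L0/L1/L2 = FGH/ACDEB/- → run F
t=12: L0/L1/L2 = GH/ACDEBF/- → run G
t=13: L0/L1/L2 = GH/ACDEBF/- → run G
t=14: L0/L1/L2 = H/ACDEBFG/- → run H
t=15: L0/L1/L2 = H/ACDEBFG/- → run H
t=16: L0/L1/L2 = -/ACDEBFG/- → run A
t=17: L0/L1/L2 = -/ACDEBFG/- → run A
t=18: L0/L1/L2 = -/ACDEBFG/- → run A
t=19: L0/L1/L2 = -/ACDEBFG/- → run A
t=20: L0/L1/L2 = -/CDEBFG/A → run C
t=21: L0/L1/L2 = -/CDEBFG/A → run C
t=22: L0/L1/L2 = -/CDEBFG/A → run C
t=23: L0/L1/L2 = -/DEBFG/A → run D
t=24: L0/L1/L2 = -/DEBFG/A → run D
t=25: L0/L1/L2 = -/EBFG/A → run E
t=26: L0/L1/L2 = -/EBFG/A → run E
t=27: L0/L1/L2 = -/EBFG/A → run E
t=28: L0/L1/L2 = -/EBFG/A → run E
t=29: L0/L1/L2 = -/BFG/A → run B
t=30: L0/L1/L2 = -/BFG/A → run B
t=31: L0/L1/L2 = -/BFG/A → run B
t=32: L0/L1/L2 = -/BFG/A → run B
t=33: L0/L1/L2 = -/FG/AB → run F
t=34: L0/L1/L2 = -/FG/AB → run F
t=35: L0/L1/L2 = -/FG/AB → run F
t=36: L0/L1/L2 = -/FG/AB → run F
t=37: L0/L1/L2 = -/G/ABF → run G
t=38: L0/L1/L2 = -/G/ABF → run G
t=39: L0/L1/L2 = -/G/ABF → run G
t=40: L0/L1/L2 = -/G/ABF → run G
t=41: L0/L1/L2 = -/-/ABFG → run A
t=42: L0/L1/L2 = -/-/BFG → run B
t=43: L0/L1/L2 = -/-/BFG → run B
t=44: L0/L1/L2 = -/-/FG → run F
t=45: L0/L1/L2 = -/-/FG → run F
t=46: L0/L1/L2 = -/-/G → run G
t=47: L0/L1/L2 = -/-/G → run G
t=48: (idle)
t=49: (idle)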